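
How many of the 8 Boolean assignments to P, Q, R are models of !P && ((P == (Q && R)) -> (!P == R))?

2

Initial set: {(!P && ((P == (Q && R)) -> (!P == R)))}.
(!P && ((P == (Q && R)) -> (!P == R))): α-rule — add !P, ((P == (Q && R)) -> (!P == R)).
((P == (Q && R)) -> (!P == R)): β-rule — branch into !(P == (Q && R))  //  (!P == R).
  branch 1 (add !(P == (Q && R))):
    !(P == (Q && R)): β-rule — branch into P, !(Q && R)  //  !P, (Q && R).
      branch 1.1 (add P, !(Q && R)):
        × closes — contains both P and !P.
      branch 1.2 (add !P, (Q && R)):
        (Q && R): α-rule — add Q, R.
        ○ open, literals {P=0, Q=1, R=1}.
  branch 2 (add (!P == R)):
    (!P == R): β-rule — branch into !P, R  //  !!P, !R.
      branch 2.1 (add !P, R):
        ○ open, literals {P=0, R=1}.
      branch 2.2 (add !!P, !R):
        × closes — contains both P and !P.
2 branches closed, 2 open.
Each open branch fixes some atoms; the unmentioned ones are free. Counting distinct full assignments: branch {P=0, Q=1, R=1} (none free) contributes 1 new; branch {P=0, R=1} (Q) contributes 1 new. Total: 2.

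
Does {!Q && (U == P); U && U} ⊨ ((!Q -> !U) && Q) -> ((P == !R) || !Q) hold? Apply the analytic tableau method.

Yes

Initial set: {(!Q && (U == P)); (U && U); !(((!Q -> !U) && Q) -> ((P == !R) || !Q))}.
(!Q && (U == P)): α-rule — add !Q, (U == P).
(U && U): α-rule — add U, U.
!(((!Q -> !U) && Q) -> ((P == !R) || !Q)): α-rule — add ((!Q -> !U) && Q), !((P == !R) || !Q).
((!Q -> !U) && Q): α-rule — add (!Q -> !U), Q.
× closes — contains both Q and !Q.
All 1 branch closes.
Every branch closed, so the premises entail the conclusion.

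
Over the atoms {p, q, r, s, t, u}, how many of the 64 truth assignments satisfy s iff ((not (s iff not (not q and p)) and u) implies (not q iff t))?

36

Initial set: {(s iff ((not (s iff not (not q and p)) and u) implies (not q iff t)))}.
(s iff ((not (s iff not (not q and p)) and u) implies (not q iff t))): β-rule — branch into s, ((not (s iff not (not q and p)) and u) implies (not q iff t))  //  not s, not ((not (s iff not (not q and p)) and u) implies (not q iff t)).
  branch 1 (add s, ((not (s iff not (not q and p)) and u) implies (not q iff t))):
    ((not (s iff not (not q and p)) and u) implies (not q iff t)): β-rule — branch into not (not (s iff not (not q and p)) and u)  //  (not q iff t).
      branch 1.1 (add not (not (s iff not (not q and p)) and u)):
        not (not (s iff not (not q and p)) and u): β-rule — branch into not not (s iff not (not q and p))  //  not u.
          branch 1.1.1 (add not not (s iff not (not q and p))):
            not not (s iff not (not q and p)): β-rule — branch into s, not (not q and p)  //  not s, not not (not q and p).
              branch 1.1.1.1 (add s, not (not q and p)):
                not (not q and p): β-rule — branch into not not q  //  not p.
                  branch 1.1.1.1.1 (add not not q):
                    ○ open, literals {q=T, s=T}.
                  branch 1.1.1.1.2 (add not p):
                    ○ open, literals {p=F, s=T}.
              branch 1.1.1.2 (add not s, not not (not q and p)):
                × closes — contains both s and not s.
          branch 1.1.2 (add not u):
            ○ open, literals {s=T, u=F}.
      branch 1.2 (add (not q iff t)):
        (not q iff t): β-rule — branch into not q, t  //  not not q, not t.
          branch 1.2.1 (add not q, t):
            ○ open, literals {q=F, s=T, t=T}.
          branch 1.2.2 (add not not q, not t):
            ○ open, literals {q=T, s=T, t=F}.
  branch 2 (add not s, not ((not (s iff not (not q and p)) and u) implies (not q iff t))):
    not ((not (s iff not (not q and p)) and u) implies (not q iff t)): α-rule — add (not (s iff not (not q and p)) and u), not (not q iff t).
    (not (s iff not (not q and p)) and u): α-rule — add not (s iff not (not q and p)), u.
    not (not q iff t): β-rule — branch into not q, not t  //  not not q, t.
      branch 2.1 (add not q, not t):
        not (s iff not (not q and p)): β-rule — branch into s, not not (not q and p)  //  not s, not (not q and p).
          branch 2.1.1 (add s, not not (not q and p)):
            × closes — contains both s and not s.
          branch 2.1.2 (add not s, not (not q and p)):
            not (not q and p): β-rule — branch into not not q  //  not p.
              branch 2.1.2.1 (add not not q):
                × closes — contains both q and not q.
              branch 2.1.2.2 (add not p):
                ○ open, literals {p=F, q=F, s=F, t=F, u=T}.
      branch 2.2 (add not not q, t):
        not (s iff not (not q and p)): β-rule — branch into s, not not (not q and p)  //  not s, not (not q and p).
          branch 2.2.1 (add s, not not (not q and p)):
            × closes — contains both s and not s.
          branch 2.2.2 (add not s, not (not q and p)):
            not (not q and p): β-rule — branch into not not q  //  not p.
              branch 2.2.2.1 (add not not q):
                ○ open, literals {q=T, s=F, t=T, u=T}.
              branch 2.2.2.2 (add not p):
                ○ open, literals {p=F, q=T, s=F, t=T, u=T}.
4 branches closed, 8 open.
Each open branch fixes some atoms; the unmentioned ones are free. Counting distinct full assignments: branch {q=T, s=T} (p, r, t, u) contributes 16 new; branch {p=F, s=T} (q, r, t, u) contributes 8 new; branch {s=T, u=F} (p, q, r, t) contributes 4 new; branch {q=F, s=T, t=T} (p, r, u) contributes 2 new; branch {q=T, s=T, t=F} (p, r, u) contributes 0 new; branch {p=F, q=F, s=F, t=F, u=T} (r) contributes 2 new; branch {q=T, s=F, t=T, u=T} (p, r) contributes 4 new; branch {p=F, q=T, s=F, t=T, u=T} (r) contributes 0 new. Total: 36.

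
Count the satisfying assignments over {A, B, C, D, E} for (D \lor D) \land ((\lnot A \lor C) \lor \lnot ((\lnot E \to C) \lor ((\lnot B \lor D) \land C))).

Initial set: {((D \lor D) \land ((\lnot A \lor C) \lor \lnot ((\lnot E \to C) \lor ((\lnot B \lor D) \land C))))}.
((D \lor D) \land ((\lnot A \lor C) \lor \lnot ((\lnot E \to C) \lor ((\lnot B \lor D) \land C)))): α-rule — add (D \lor D), ((\lnot A \lor C) \lor \lnot ((\lnot E \to C) \lor ((\lnot B \lor D) \land C))).
(D \lor D): β-rule — branch into D  //  D.
  branch 1 (add D):
    ((\lnot A \lor C) \lor \lnot ((\lnot E \to C) \lor ((\lnot B \lor D) \land C))): β-rule — branch into (\lnot A \lor C)  //  \lnot ((\lnot E \to C) \lor ((\lnot B \lor D) \land C)).
      branch 1.1 (add (\lnot A \lor C)):
        (\lnot A \lor C): β-rule — branch into \lnot A  //  C.
          branch 1.1.1 (add \lnot A):
            ○ open, literals {A=0, D=1}.
          branch 1.1.2 (add C):
            ○ open, literals {C=1, D=1}.
      branch 1.2 (add \lnot ((\lnot E \to C) \lor ((\lnot B \lor D) \land C))):
        \lnot ((\lnot E \to C) \lor ((\lnot B \lor D) \land C)): α-rule — add \lnot (\lnot E \to C), \lnot ((\lnot B \lor D) \land C).
        \lnot (\lnot E \to C): α-rule — add \lnot E, \lnot C.
        \lnot ((\lnot B \lor D) \land C): β-rule — branch into \lnot (\lnot B \lor D)  //  \lnot C.
          branch 1.2.1 (add \lnot (\lnot B \lor D)):
            \lnot (\lnot B \lor D): α-rule — add \lnot \lnot B, \lnot D.
            × closes — contains both D and \lnot D.
          branch 1.2.2 (add \lnot C):
            ○ open, literals {C=0, D=1, E=0}.
  branch 2 (add D):
    ((\lnot A \lor C) \lor \lnot ((\lnot E \to C) \lor ((\lnot B \lor D) \land C))): β-rule — branch into (\lnot A \lor C)  //  \lnot ((\lnot E \to C) \lor ((\lnot B \lor D) \land C)).
      branch 2.1 (add (\lnot A \lor C)):
        (\lnot A \lor C): β-rule — branch into \lnot A  //  C.
          branch 2.1.1 (add \lnot A):
            ○ open, literals {A=0, D=1}.
          branch 2.1.2 (add C):
            ○ open, literals {C=1, D=1}.
      branch 2.2 (add \lnot ((\lnot E \to C) \lor ((\lnot B \lor D) \land C))):
        \lnot ((\lnot E \to C) \lor ((\lnot B \lor D) \land C)): α-rule — add \lnot (\lnot E \to C), \lnot ((\lnot B \lor D) \land C).
        \lnot (\lnot E \to C): α-rule — add \lnot E, \lnot C.
        \lnot ((\lnot B \lor D) \land C): β-rule — branch into \lnot (\lnot B \lor D)  //  \lnot C.
          branch 2.2.1 (add \lnot (\lnot B \lor D)):
            \lnot (\lnot B \lor D): α-rule — add \lnot \lnot B, \lnot D.
            × closes — contains both D and \lnot D.
          branch 2.2.2 (add \lnot C):
            ○ open, literals {C=0, D=1, E=0}.
2 branches closed, 6 open.
Each open branch fixes some atoms; the unmentioned ones are free. Counting distinct full assignments: branch {A=0, D=1} (B, C, E) contributes 8 new; branch {C=1, D=1} (A, B, E) contributes 4 new; branch {C=0, D=1, E=0} (A, B) contributes 2 new; branch {A=0, D=1} (B, C, E) contributes 0 new; branch {C=1, D=1} (A, B, E) contributes 0 new; branch {C=0, D=1, E=0} (A, B) contributes 0 new. Total: 14.

14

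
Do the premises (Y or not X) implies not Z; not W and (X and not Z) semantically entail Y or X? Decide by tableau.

Initial set: {((Y or not X) implies not Z); (not W and (X and not Z)); not (Y or X)}.
(not W and (X and not Z)): α-rule — add not W, (X and not Z).
not (Y or X): α-rule — add not Y, not X.
(X and not Z): α-rule — add X, not Z.
× closes — contains both X and not X.
All 1 branch closes.
Every branch closed, so the premises entail the conclusion.

Yes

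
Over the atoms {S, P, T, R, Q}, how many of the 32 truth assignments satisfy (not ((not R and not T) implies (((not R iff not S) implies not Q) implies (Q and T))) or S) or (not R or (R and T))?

Initial set: {((not ((not R and not T) implies (((not R iff not S) implies not Q) implies (Q and T))) or S) or (not R or (R and T)))}.
((not ((not R and not T) implies (((not R iff not S) implies not Q) implies (Q and T))) or S) or (not R or (R and T))): β-rule — branch into (not ((not R and not T) implies (((not R iff not S) implies not Q) implies (Q and T))) or S)  //  (not R or (R and T)).
  branch 1 (add (not ((not R and not T) implies (((not R iff not S) implies not Q) implies (Q and T))) or S)):
    (not ((not R and not T) implies (((not R iff not S) implies not Q) implies (Q and T))) or S): β-rule — branch into not ((not R and not T) implies (((not R iff not S) implies not Q) implies (Q and T)))  //  S.
      branch 1.1 (add not ((not R and not T) implies (((not R iff not S) implies not Q) implies (Q and T)))):
        not ((not R and not T) implies (((not R iff not S) implies not Q) implies (Q and T))): α-rule — add (not R and not T), not (((not R iff not S) implies not Q) implies (Q and T)).
        (not R and not T): α-rule — add not R, not T.
        not (((not R iff not S) implies not Q) implies (Q and T)): α-rule — add ((not R iff not S) implies not Q), not (Q and T).
        ((not R iff not S) implies not Q): β-rule — branch into not (not R iff not S)  //  not Q.
          branch 1.1.1 (add not (not R iff not S)):
            not (Q and T): β-rule — branch into not Q  //  not T.
              branch 1.1.1.1 (add not Q):
                not (not R iff not S): β-rule — branch into not R, not not S  //  not not R, not S.
                  branch 1.1.1.1.1 (add not R, not not S):
                    ○ open, literals {Q=0, R=0, S=1, T=0}.
                  branch 1.1.1.1.2 (add not not R, not S):
                    × closes — contains both R and not R.
              branch 1.1.1.2 (add not T):
                not (not R iff not S): β-rule — branch into not R, not not S  //  not not R, not S.
                  branch 1.1.1.2.1 (add not R, not not S):
                    ○ open, literals {R=0, S=1, T=0}.
                  branch 1.1.1.2.2 (add not not R, not S):
                    × closes — contains both R and not R.
          branch 1.1.2 (add not Q):
            not (Q and T): β-rule — branch into not Q  //  not T.
              branch 1.1.2.1 (add not Q):
                ○ open, literals {Q=0, R=0, T=0}.
              branch 1.1.2.2 (add not T):
                ○ open, literals {Q=0, R=0, T=0}.
      branch 1.2 (add S):
        ○ open, literals {S=1}.
  branch 2 (add (not R or (R and T))):
    (not R or (R and T)): β-rule — branch into not R  //  (R and T).
      branch 2.1 (add not R):
        ○ open, literals {R=0}.
      branch 2.2 (add (R and T)):
        (R and T): α-rule — add R, T.
        ○ open, literals {R=1, T=1}.
2 branches closed, 7 open.
Each open branch fixes some atoms; the unmentioned ones are free. Counting distinct full assignments: branch {Q=0, R=0, S=1, T=0} (P) contributes 2 new; branch {R=0, S=1, T=0} (P, Q) contributes 2 new; branch {Q=0, R=0, T=0} (S, P) contributes 2 new; branch {Q=0, R=0, T=0} (S, P) contributes 0 new; branch {S=1} (P, T, R, Q) contributes 12 new; branch {R=0} (S, P, T, Q) contributes 6 new; branch {R=1, T=1} (S, P, Q) contributes 4 new. Total: 28.

28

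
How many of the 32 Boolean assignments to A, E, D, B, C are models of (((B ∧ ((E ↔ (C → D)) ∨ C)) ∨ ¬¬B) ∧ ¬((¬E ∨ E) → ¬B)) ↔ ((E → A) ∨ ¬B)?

Initial set: {((((B ∧ ((E ↔ (C → D)) ∨ C)) ∨ ¬¬B) ∧ ¬((¬E ∨ E) → ¬B)) ↔ ((E → A) ∨ ¬B))}.
((((B ∧ ((E ↔ (C → D)) ∨ C)) ∨ ¬¬B) ∧ ¬((¬E ∨ E) → ¬B)) ↔ ((E → A) ∨ ¬B)): β-rule — branch into (((B ∧ ((E ↔ (C → D)) ∨ C)) ∨ ¬¬B) ∧ ¬((¬E ∨ E) → ¬B)), ((E → A) ∨ ¬B)  //  ¬(((B ∧ ((E ↔ (C → D)) ∨ C)) ∨ ¬¬B) ∧ ¬((¬E ∨ E) → ¬B)), ¬((E → A) ∨ ¬B).
  branch 1 (add (((B ∧ ((E ↔ (C → D)) ∨ C)) ∨ ¬¬B) ∧ ¬((¬E ∨ E) → ¬B)), ((E → A) ∨ ¬B)):
    (((B ∧ ((E ↔ (C → D)) ∨ C)) ∨ ¬¬B) ∧ ¬((¬E ∨ E) → ¬B)): α-rule — add ((B ∧ ((E ↔ (C → D)) ∨ C)) ∨ ¬¬B), ¬((¬E ∨ E) → ¬B).
    ¬((¬E ∨ E) → ¬B): α-rule — add (¬E ∨ E), ¬¬B.
    ((E → A) ∨ ¬B): β-rule — branch into (E → A)  //  ¬B.
      branch 1.1 (add (E → A)):
        ((B ∧ ((E ↔ (C → D)) ∨ C)) ∨ ¬¬B): β-rule — branch into (B ∧ ((E ↔ (C → D)) ∨ C))  //  ¬¬B.
          branch 1.1.1 (add (B ∧ ((E ↔ (C → D)) ∨ C))):
            (B ∧ ((E ↔ (C → D)) ∨ C)): α-rule — add B, ((E ↔ (C → D)) ∨ C).
            (¬E ∨ E): β-rule — branch into ¬E  //  E.
              branch 1.1.1.1 (add ¬E):
                (E → A): β-rule — branch into ¬E  //  A.
                  branch 1.1.1.1.1 (add ¬E):
                    ((E ↔ (C → D)) ∨ C): β-rule — branch into (E ↔ (C → D))  //  C.
                      branch 1.1.1.1.1.1 (add (E ↔ (C → D))):
                        (E ↔ (C → D)): β-rule — branch into E, (C → D)  //  ¬E, ¬(C → D).
                          branch 1.1.1.1.1.1.1 (add E, (C → D)):
                            × closes — contains both E and ¬E.
                          branch 1.1.1.1.1.1.2 (add ¬E, ¬(C → D)):
                            ¬(C → D): α-rule — add C, ¬D.
                            ○ open, literals {B=true, C=true, D=false, E=false}.
                      branch 1.1.1.1.1.2 (add C):
                        ○ open, literals {B=true, C=true, E=false}.
                  branch 1.1.1.1.2 (add A):
                    ((E ↔ (C → D)) ∨ C): β-rule — branch into (E ↔ (C → D))  //  C.
                      branch 1.1.1.1.2.1 (add (E ↔ (C → D))):
                        (E ↔ (C → D)): β-rule — branch into E, (C → D)  //  ¬E, ¬(C → D).
                          branch 1.1.1.1.2.1.1 (add E, (C → D)):
                            × closes — contains both E and ¬E.
                          branch 1.1.1.1.2.1.2 (add ¬E, ¬(C → D)):
                            ¬(C → D): α-rule — add C, ¬D.
                            ○ open, literals {A=true, B=true, C=true, D=false, E=false}.
                      branch 1.1.1.1.2.2 (add C):
                        ○ open, literals {A=true, B=true, C=true, E=false}.
              branch 1.1.1.2 (add E):
                (E → A): β-rule — branch into ¬E  //  A.
                  branch 1.1.1.2.1 (add ¬E):
                    × closes — contains both E and ¬E.
                  branch 1.1.1.2.2 (add A):
                    ((E ↔ (C → D)) ∨ C): β-rule — branch into (E ↔ (C → D))  //  C.
                      branch 1.1.1.2.2.1 (add (E ↔ (C → D))):
                        (E ↔ (C → D)): β-rule — branch into E, (C → D)  //  ¬E, ¬(C → D).
                          branch 1.1.1.2.2.1.1 (add E, (C → D)):
                            (C → D): β-rule — branch into ¬C  //  D.
                              branch 1.1.1.2.2.1.1.1 (add ¬C):
                                ○ open, literals {A=true, B=true, C=false, E=true}.
                              branch 1.1.1.2.2.1.1.2 (add D):
                                ○ open, literals {A=true, B=true, D=true, E=true}.
                          branch 1.1.1.2.2.1.2 (add ¬E, ¬(C → D)):
                            × closes — contains both E and ¬E.
                      branch 1.1.1.2.2.2 (add C):
                        ○ open, literals {A=true, B=true, C=true, E=true}.
          branch 1.1.2 (add ¬¬B):
            ¬¬B: drop double negation, giving B.
            (¬E ∨ E): β-rule — branch into ¬E  //  E.
              branch 1.1.2.1 (add ¬E):
                (E → A): β-rule — branch into ¬E  //  A.
                  branch 1.1.2.1.1 (add ¬E):
                    ○ open, literals {B=true, E=false}.
                  branch 1.1.2.1.2 (add A):
                    ○ open, literals {A=true, B=true, E=false}.
              branch 1.1.2.2 (add E):
                (E → A): β-rule — branch into ¬E  //  A.
                  branch 1.1.2.2.1 (add ¬E):
                    × closes — contains both E and ¬E.
                  branch 1.1.2.2.2 (add A):
                    ○ open, literals {A=true, B=true, E=true}.
      branch 1.2 (add ¬B):
        × closes — contains both B and ¬B.
  branch 2 (add ¬(((B ∧ ((E ↔ (C → D)) ∨ C)) ∨ ¬¬B) ∧ ¬((¬E ∨ E) → ¬B)), ¬((E → A) ∨ ¬B)):
    ¬((E → A) ∨ ¬B): α-rule — add ¬(E → A), ¬¬B.
    ¬(E → A): α-rule — add E, ¬A.
    ¬(((B ∧ ((E ↔ (C → D)) ∨ C)) ∨ ¬¬B) ∧ ¬((¬E ∨ E) → ¬B)): β-rule — branch into ¬((B ∧ ((E ↔ (C → D)) ∨ C)) ∨ ¬¬B)  //  ¬¬((¬E ∨ E) → ¬B).
      branch 2.1 (add ¬((B ∧ ((E ↔ (C → D)) ∨ C)) ∨ ¬¬B)):
        ¬((B ∧ ((E ↔ (C → D)) ∨ C)) ∨ ¬¬B): α-rule — add ¬(B ∧ ((E ↔ (C → D)) ∨ C)), ¬¬¬B.
        ¬¬¬B: drop double negation, giving ¬B.
        × closes — contains both B and ¬B.
      branch 2.2 (add ¬¬((¬E ∨ E) → ¬B)):
        ¬¬((¬E ∨ E) → ¬B): β-rule — branch into ¬(¬E ∨ E)  //  ¬B.
          branch 2.2.1 (add ¬(¬E ∨ E)):
            ¬(¬E ∨ E): α-rule — add ¬¬E, ¬E.
            × closes — contains both E and ¬E.
          branch 2.2.2 (add ¬B):
            × closes — contains both B and ¬B.
9 branches closed, 10 open.
Each open branch fixes some atoms; the unmentioned ones are free. Counting distinct full assignments: branch {B=true, C=true, D=false, E=false} (A) contributes 2 new; branch {B=true, C=true, E=false} (A, D) contributes 2 new; branch {A=true, B=true, C=true, D=false, E=false} (none free) contributes 0 new; branch {A=true, B=true, C=true, E=false} (D) contributes 0 new; branch {A=true, B=true, C=false, E=true} (D) contributes 2 new; branch {A=true, B=true, D=true, E=true} (C) contributes 1 new; branch {A=true, B=true, C=true, E=true} (D) contributes 1 new; branch {B=true, E=false} (A, D, C) contributes 4 new; branch {A=true, B=true, E=false} (D, C) contributes 0 new; branch {A=true, B=true, E=true} (D, C) contributes 0 new. Total: 12.

12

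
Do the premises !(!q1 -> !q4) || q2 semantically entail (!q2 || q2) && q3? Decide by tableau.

No

Initial set: {(!(!q1 -> !q4) || q2); !((!q2 || q2) && q3)}.
(!(!q1 -> !q4) || q2): β-rule — branch into !(!q1 -> !q4)  //  q2.
  branch 1 (add !(!q1 -> !q4)):
    !(!q1 -> !q4): α-rule — add !q1, !!q4.
    !((!q2 || q2) && q3): β-rule — branch into !(!q2 || q2)  //  !q3.
      branch 1.1 (add !(!q2 || q2)):
        !(!q2 || q2): α-rule — add !!q2, !q2.
        × closes — contains both q2 and !q2.
      branch 1.2 (add !q3):
        ○ open, literals {q1=F, q3=F, q4=T}.
  branch 2 (add q2):
    !((!q2 || q2) && q3): β-rule — branch into !(!q2 || q2)  //  !q3.
      branch 2.1 (add !(!q2 || q2)):
        !(!q2 || q2): α-rule — add !!q2, !q2.
        × closes — contains both q2 and !q2.
      branch 2.2 (add !q3):
        ○ open, literals {q2=T, q3=F}.
2 branches closed, 2 open.
An open branch gives a countermodel: q1=F, q3=F, q4=T (unmentioned atoms arbitrary); the premises hold there but the conclusion fails.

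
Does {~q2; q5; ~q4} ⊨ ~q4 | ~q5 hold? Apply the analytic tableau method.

Initial set: {~q2; q5; ~q4; ~(~q4 | ~q5)}.
~(~q4 | ~q5): α-rule — add ~~q4, ~~q5.
× closes — contains both q4 and ~q4.
All 1 branch closes.
Every branch closed, so the premises entail the conclusion.

Yes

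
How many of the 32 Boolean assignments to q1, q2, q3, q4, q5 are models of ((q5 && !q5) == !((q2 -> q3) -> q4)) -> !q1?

Initial set: {(((q5 && !q5) == !((q2 -> q3) -> q4)) -> !q1)}.
(((q5 && !q5) == !((q2 -> q3) -> q4)) -> !q1): β-rule — branch into !((q5 && !q5) == !((q2 -> q3) -> q4))  //  !q1.
  branch 1 (add !((q5 && !q5) == !((q2 -> q3) -> q4))):
    !((q5 && !q5) == !((q2 -> q3) -> q4)): β-rule — branch into (q5 && !q5), !!((q2 -> q3) -> q4)  //  !(q5 && !q5), !((q2 -> q3) -> q4).
      branch 1.1 (add (q5 && !q5), !!((q2 -> q3) -> q4)):
        (q5 && !q5): α-rule — add q5, !q5.
        × closes — contains both q5 and !q5.
      branch 1.2 (add !(q5 && !q5), !((q2 -> q3) -> q4)):
        !((q2 -> q3) -> q4): α-rule — add (q2 -> q3), !q4.
        !(q5 && !q5): β-rule — branch into !q5  //  !!q5.
          branch 1.2.1 (add !q5):
            (q2 -> q3): β-rule — branch into !q2  //  q3.
              branch 1.2.1.1 (add !q2):
                ○ open, literals {q2=0, q4=0, q5=0}.
              branch 1.2.1.2 (add q3):
                ○ open, literals {q3=1, q4=0, q5=0}.
          branch 1.2.2 (add !!q5):
            (q2 -> q3): β-rule — branch into !q2  //  q3.
              branch 1.2.2.1 (add !q2):
                ○ open, literals {q2=0, q4=0, q5=1}.
              branch 1.2.2.2 (add q3):
                ○ open, literals {q3=1, q4=0, q5=1}.
  branch 2 (add !q1):
    ○ open, literals {q1=0}.
1 branch closed, 5 open.
Each open branch fixes some atoms; the unmentioned ones are free. Counting distinct full assignments: branch {q2=0, q4=0, q5=0} (q1, q3) contributes 4 new; branch {q3=1, q4=0, q5=0} (q1, q2) contributes 2 new; branch {q2=0, q4=0, q5=1} (q1, q3) contributes 4 new; branch {q3=1, q4=0, q5=1} (q1, q2) contributes 2 new; branch {q1=0} (q2, q3, q4, q5) contributes 10 new. Total: 22.

22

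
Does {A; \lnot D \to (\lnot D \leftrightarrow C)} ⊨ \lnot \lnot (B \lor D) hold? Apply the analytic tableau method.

No

Initial set: {A; (\lnot D \to (\lnot D \leftrightarrow C)); \lnot \lnot \lnot (B \lor D)}.
\lnot \lnot \lnot (B \lor D): drop double negation, giving \lnot (B \lor D).
\lnot (B \lor D): α-rule — add \lnot B, \lnot D.
(\lnot D \to (\lnot D \leftrightarrow C)): β-rule — branch into \lnot \lnot D  //  (\lnot D \leftrightarrow C).
  branch 1 (add \lnot \lnot D):
    × closes — contains both D and \lnot D.
  branch 2 (add (\lnot D \leftrightarrow C)):
    (\lnot D \leftrightarrow C): β-rule — branch into \lnot D, C  //  \lnot \lnot D, \lnot C.
      branch 2.1 (add \lnot D, C):
        ○ open, literals {A=true, B=false, C=true, D=false}.
      branch 2.2 (add \lnot \lnot D, \lnot C):
        × closes — contains both D and \lnot D.
2 branches closed, 1 open.
An open branch gives a countermodel: A=true, B=false, C=true, D=false (unmentioned atoms arbitrary); the premises hold there but the conclusion fails.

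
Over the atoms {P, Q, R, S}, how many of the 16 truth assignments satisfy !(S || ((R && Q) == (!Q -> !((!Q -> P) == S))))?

4

Initial set: {!(S || ((R && Q) == (!Q -> !((!Q -> P) == S))))}.
!(S || ((R && Q) == (!Q -> !((!Q -> P) == S)))): α-rule — add !S, !((R && Q) == (!Q -> !((!Q -> P) == S))).
!((R && Q) == (!Q -> !((!Q -> P) == S))): β-rule — branch into (R && Q), !(!Q -> !((!Q -> P) == S))  //  !(R && Q), (!Q -> !((!Q -> P) == S)).
  branch 1 (add (R && Q), !(!Q -> !((!Q -> P) == S))):
    (R && Q): α-rule — add R, Q.
    !(!Q -> !((!Q -> P) == S)): α-rule — add !Q, !!((!Q -> P) == S).
    × closes — contains both Q and !Q.
  branch 2 (add !(R && Q), (!Q -> !((!Q -> P) == S))):
    !(R && Q): β-rule — branch into !R  //  !Q.
      branch 2.1 (add !R):
        (!Q -> !((!Q -> P) == S)): β-rule — branch into !!Q  //  !((!Q -> P) == S).
          branch 2.1.1 (add !!Q):
            ○ open, literals {Q=T, R=F, S=F}.
          branch 2.1.2 (add !((!Q -> P) == S)):
            !((!Q -> P) == S): β-rule — branch into (!Q -> P), !S  //  !(!Q -> P), S.
              branch 2.1.2.1 (add (!Q -> P), !S):
                (!Q -> P): β-rule — branch into !!Q  //  P.
                  branch 2.1.2.1.1 (add !!Q):
                    ○ open, literals {Q=T, R=F, S=F}.
                  branch 2.1.2.1.2 (add P):
                    ○ open, literals {P=T, R=F, S=F}.
              branch 2.1.2.2 (add !(!Q -> P), S):
                × closes — contains both S and !S.
      branch 2.2 (add !Q):
        (!Q -> !((!Q -> P) == S)): β-rule — branch into !!Q  //  !((!Q -> P) == S).
          branch 2.2.1 (add !!Q):
            × closes — contains both Q and !Q.
          branch 2.2.2 (add !((!Q -> P) == S)):
            !((!Q -> P) == S): β-rule — branch into (!Q -> P), !S  //  !(!Q -> P), S.
              branch 2.2.2.1 (add (!Q -> P), !S):
                (!Q -> P): β-rule — branch into !!Q  //  P.
                  branch 2.2.2.1.1 (add !!Q):
                    × closes — contains both Q and !Q.
                  branch 2.2.2.1.2 (add P):
                    ○ open, literals {P=T, Q=F, S=F}.
              branch 2.2.2.2 (add !(!Q -> P), S):
                × closes — contains both S and !S.
5 branches closed, 4 open.
Each open branch fixes some atoms; the unmentioned ones are free. Counting distinct full assignments: branch {Q=T, R=F, S=F} (P) contributes 2 new; branch {Q=T, R=F, S=F} (P) contributes 0 new; branch {P=T, R=F, S=F} (Q) contributes 1 new; branch {P=T, Q=F, S=F} (R) contributes 1 new. Total: 4.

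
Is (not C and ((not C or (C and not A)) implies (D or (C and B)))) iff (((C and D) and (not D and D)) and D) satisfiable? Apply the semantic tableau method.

Satisfiable

Initial set: {T ((not C and ((not C or (C and not A)) implies (D or (C and B)))) iff (((C and D) and (not D and D)) and D))}.
T ((not C and ((not C or (C and not A)) implies (D or (C and B)))) iff (((C and D) and (not D and D)) and D)): β-rule — branch into T (not C and ((not C or (C and not A)) implies (D or (C and B)))), T (((C and D) and (not D and D)) and D)  //  F (not C and ((not C or (C and not A)) implies (D or (C and B)))), F (((C and D) and (not D and D)) and D).
  branch 1 (add T (not C and ((not C or (C and not A)) implies (D or (C and B)))), T (((C and D) and (not D and D)) and D)):
    T (not C and ((not C or (C and not A)) implies (D or (C and B)))): α-rule — add T not C, T ((not C or (C and not A)) implies (D or (C and B))).
    T (((C and D) and (not D and D)) and D): α-rule — add T ((C and D) and (not D and D)), T D.
    T ((C and D) and (not D and D)): α-rule — add T (C and D), T (not D and D).
    T (C and D): α-rule — add T C, T D.
    × closes — contains both C and not C.
  branch 2 (add F (not C and ((not C or (C and not A)) implies (D or (C and B)))), F (((C and D) and (not D and D)) and D)):
    F (not C and ((not C or (C and not A)) implies (D or (C and B)))): β-rule — branch into F not C  //  F ((not C or (C and not A)) implies (D or (C and B))).
      branch 2.1 (add F not C):
        F (((C and D) and (not D and D)) and D): β-rule — branch into F ((C and D) and (not D and D))  //  F D.
          branch 2.1.1 (add F ((C and D) and (not D and D))):
            F ((C and D) and (not D and D)): β-rule — branch into F (C and D)  //  F (not D and D).
              branch 2.1.1.1 (add F (C and D)):
                F (C and D): β-rule — branch into F C  //  F D.
                  branch 2.1.1.1.1 (add F C):
                    × closes — contains both C and not C.
                  branch 2.1.1.1.2 (add F D):
                    ○ open, literals {C=true, D=false}.
              branch 2.1.1.2 (add F (not D and D)):
                F (not D and D): β-rule — branch into F not D  //  F D.
                  branch 2.1.1.2.1 (add F not D):
                    ○ open, literals {C=true, D=true}.
                  branch 2.1.1.2.2 (add F D):
                    ○ open, literals {C=true, D=false}.
          branch 2.1.2 (add F D):
            ○ open, literals {C=true, D=false}.
      branch 2.2 (add F ((not C or (C and not A)) implies (D or (C and B)))):
        F ((not C or (C and not A)) implies (D or (C and B))): α-rule — add T (not C or (C and not A)), F (D or (C and B)).
        F (D or (C and B)): α-rule — add F D, F (C and B).
        F (((C and D) and (not D and D)) and D): β-rule — branch into F ((C and D) and (not D and D))  //  F D.
          branch 2.2.1 (add F ((C and D) and (not D and D))):
            T (not C or (C and not A)): β-rule — branch into T not C  //  T (C and not A).
              branch 2.2.1.1 (add T not C):
                F (C and B): β-rule — branch into F C  //  F B.
                  branch 2.2.1.1.1 (add F C):
                    F ((C and D) and (not D and D)): β-rule — branch into F (C and D)  //  F (not D and D).
                      branch 2.2.1.1.1.1 (add F (C and D)):
                        F (C and D): β-rule — branch into F C  //  F D.
                          branch 2.2.1.1.1.1.1 (add F C):
                            ○ open, literals {C=false, D=false}.
                          branch 2.2.1.1.1.1.2 (add F D):
                            ○ open, literals {C=false, D=false}.
                      branch 2.2.1.1.1.2 (add F (not D and D)):
                        F (not D and D): β-rule — branch into F not D  //  F D.
                          branch 2.2.1.1.1.2.1 (add F not D):
                            × closes — contains both D and not D.
                          branch 2.2.1.1.1.2.2 (add F D):
                            ○ open, literals {C=false, D=false}.
                  branch 2.2.1.1.2 (add F B):
                    F ((C and D) and (not D and D)): β-rule — branch into F (C and D)  //  F (not D and D).
                      branch 2.2.1.1.2.1 (add F (C and D)):
                        F (C and D): β-rule — branch into F C  //  F D.
                          branch 2.2.1.1.2.1.1 (add F C):
                            ○ open, literals {B=false, C=false, D=false}.
                          branch 2.2.1.1.2.1.2 (add F D):
                            ○ open, literals {B=false, C=false, D=false}.
                      branch 2.2.1.1.2.2 (add F (not D and D)):
                        F (not D and D): β-rule — branch into F not D  //  F D.
                          branch 2.2.1.1.2.2.1 (add F not D):
                            × closes — contains both D and not D.
                          branch 2.2.1.1.2.2.2 (add F D):
                            ○ open, literals {B=false, C=false, D=false}.
              branch 2.2.1.2 (add T (C and not A)):
                T (C and not A): α-rule — add T C, T not A.
                F (C and B): β-rule — branch into F C  //  F B.
                  branch 2.2.1.2.1 (add F C):
                    × closes — contains both C and not C.
                  branch 2.2.1.2.2 (add F B):
                    F ((C and D) and (not D and D)): β-rule — branch into F (C and D)  //  F (not D and D).
                      branch 2.2.1.2.2.1 (add F (C and D)):
                        F (C and D): β-rule — branch into F C  //  F D.
                          branch 2.2.1.2.2.1.1 (add F C):
                            × closes — contains both C and not C.
                          branch 2.2.1.2.2.1.2 (add F D):
                            ○ open, literals {A=false, B=false, C=true, D=false}.
                      branch 2.2.1.2.2.2 (add F (not D and D)):
                        F (not D and D): β-rule — branch into F not D  //  F D.
                          branch 2.2.1.2.2.2.1 (add F not D):
                            × closes — contains both D and not D.
                          branch 2.2.1.2.2.2.2 (add F D):
                            ○ open, literals {A=false, B=false, C=true, D=false}.
          branch 2.2.2 (add F D):
            T (not C or (C and not A)): β-rule — branch into T not C  //  T (C and not A).
              branch 2.2.2.1 (add T not C):
                F (C and B): β-rule — branch into F C  //  F B.
                  branch 2.2.2.1.1 (add F C):
                    ○ open, literals {C=false, D=false}.
                  branch 2.2.2.1.2 (add F B):
                    ○ open, literals {B=false, C=false, D=false}.
              branch 2.2.2.2 (add T (C and not A)):
                T (C and not A): α-rule — add T C, T not A.
                F (C and B): β-rule — branch into F C  //  F B.
                  branch 2.2.2.2.1 (add F C):
                    × closes — contains both C and not C.
                  branch 2.2.2.2.2 (add F B):
                    ○ open, literals {A=false, B=false, C=true, D=false}.
8 branches closed, 15 open.
An open branch gives a satisfying assignment: C=true, D=false.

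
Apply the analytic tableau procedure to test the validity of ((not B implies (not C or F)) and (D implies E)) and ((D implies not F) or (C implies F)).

Not valid

Assume the negation and expand:
Initial set: {F (((not B implies (not C or F)) and (D implies E)) and ((D implies not F) or (C implies F)))}.
F (((not B implies (not C or F)) and (D implies E)) and ((D implies not F) or (C implies F))): β-rule — branch into F ((not B implies (not C or F)) and (D implies E))  //  F ((D implies not F) or (C implies F)).
  branch 1 (add F ((not B implies (not C or F)) and (D implies E))):
    F ((not B implies (not C or F)) and (D implies E)): β-rule — branch into F (not B implies (not C or F))  //  F (D implies E).
      branch 1.1 (add F (not B implies (not C or F))):
        F (not B implies (not C or F)): α-rule — add T not B, F (not C or F).
        F (not C or F): α-rule — add F not C, F F.
        ○ open, literals {B=false, C=true, F=false}.
      branch 1.2 (add F (D implies E)):
        F (D implies E): α-rule — add T D, F E.
        ○ open, literals {D=true, E=false}.
  branch 2 (add F ((D implies not F) or (C implies F))):
    F ((D implies not F) or (C implies F)): α-rule — add F (D implies not F), F (C implies F).
    F (D implies not F): α-rule — add T D, F not F.
    F (C implies F): α-rule — add T C, F F.
    × closes — contains both F and not F.
1 branch closed, 2 open.
An open branch gives a countermodel: B=false, C=true, F=false (unmentioned atoms arbitrary); under it the original formula is false.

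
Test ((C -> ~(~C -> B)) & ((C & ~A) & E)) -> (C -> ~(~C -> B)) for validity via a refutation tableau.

Assume the negation and expand:
Initial set: {~(((C -> ~(~C -> B)) & ((C & ~A) & E)) -> (C -> ~(~C -> B)))}.
~(((C -> ~(~C -> B)) & ((C & ~A) & E)) -> (C -> ~(~C -> B))): α-rule — add ((C -> ~(~C -> B)) & ((C & ~A) & E)), ~(C -> ~(~C -> B)).
((C -> ~(~C -> B)) & ((C & ~A) & E)): α-rule — add (C -> ~(~C -> B)), ((C & ~A) & E).
~(C -> ~(~C -> B)): α-rule — add C, ~~(~C -> B).
((C & ~A) & E): α-rule — add (C & ~A), E.
(C & ~A): α-rule — add C, ~A.
(C -> ~(~C -> B)): β-rule — branch into ~C  //  ~(~C -> B).
  branch 1 (add ~C):
    × closes — contains both C and ~C.
  branch 2 (add ~(~C -> B)):
    ~(~C -> B): α-rule — add ~C, ~B.
    × closes — contains both C and ~C.
All 2 branches close.
Every branch closed, so the negation is unsatisfiable and the formula is valid.

Valid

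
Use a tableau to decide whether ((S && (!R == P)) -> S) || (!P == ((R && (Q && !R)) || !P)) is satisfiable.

Initial set: {(((S && (!R == P)) -> S) || (!P == ((R && (Q && !R)) || !P)))}.
(((S && (!R == P)) -> S) || (!P == ((R && (Q && !R)) || !P))): β-rule — branch into ((S && (!R == P)) -> S)  //  (!P == ((R && (Q && !R)) || !P)).
  branch 1 (add ((S && (!R == P)) -> S)):
    ((S && (!R == P)) -> S): β-rule — branch into !(S && (!R == P))  //  S.
      branch 1.1 (add !(S && (!R == P))):
        !(S && (!R == P)): β-rule — branch into !S  //  !(!R == P).
          branch 1.1.1 (add !S):
            ○ open, literals {S=0}.
          branch 1.1.2 (add !(!R == P)):
            !(!R == P): β-rule — branch into !R, !P  //  !!R, P.
              branch 1.1.2.1 (add !R, !P):
                ○ open, literals {P=0, R=0}.
              branch 1.1.2.2 (add !!R, P):
                ○ open, literals {P=1, R=1}.
      branch 1.2 (add S):
        ○ open, literals {S=1}.
  branch 2 (add (!P == ((R && (Q && !R)) || !P))):
    (!P == ((R && (Q && !R)) || !P)): β-rule — branch into !P, ((R && (Q && !R)) || !P)  //  !!P, !((R && (Q && !R)) || !P).
      branch 2.1 (add !P, ((R && (Q && !R)) || !P)):
        ((R && (Q && !R)) || !P): β-rule — branch into (R && (Q && !R))  //  !P.
          branch 2.1.1 (add (R && (Q && !R))):
            (R && (Q && !R)): α-rule — add R, (Q && !R).
            (Q && !R): α-rule — add Q, !R.
            × closes — contains both R and !R.
          branch 2.1.2 (add !P):
            ○ open, literals {P=0}.
      branch 2.2 (add !!P, !((R && (Q && !R)) || !P)):
        !((R && (Q && !R)) || !P): α-rule — add !(R && (Q && !R)), !!P.
        !(R && (Q && !R)): β-rule — branch into !R  //  !(Q && !R).
          branch 2.2.1 (add !R):
            ○ open, literals {P=1, R=0}.
          branch 2.2.2 (add !(Q && !R)):
            !(Q && !R): β-rule — branch into !Q  //  !!R.
              branch 2.2.2.1 (add !Q):
                ○ open, literals {P=1, Q=0}.
              branch 2.2.2.2 (add !!R):
                ○ open, literals {P=1, R=1}.
1 branch closed, 8 open.
An open branch gives a satisfying assignment: S=0.

Satisfiable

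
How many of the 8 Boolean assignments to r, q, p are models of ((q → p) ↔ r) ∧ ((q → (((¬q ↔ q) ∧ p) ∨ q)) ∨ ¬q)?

4

Initial set: {(((q → p) ↔ r) ∧ ((q → (((¬q ↔ q) ∧ p) ∨ q)) ∨ ¬q))}.
(((q → p) ↔ r) ∧ ((q → (((¬q ↔ q) ∧ p) ∨ q)) ∨ ¬q)): α-rule — add ((q → p) ↔ r), ((q → (((¬q ↔ q) ∧ p) ∨ q)) ∨ ¬q).
((q → p) ↔ r): β-rule — branch into (q → p), r  //  ¬(q → p), ¬r.
  branch 1 (add (q → p), r):
    ((q → (((¬q ↔ q) ∧ p) ∨ q)) ∨ ¬q): β-rule — branch into (q → (((¬q ↔ q) ∧ p) ∨ q))  //  ¬q.
      branch 1.1 (add (q → (((¬q ↔ q) ∧ p) ∨ q))):
        (q → p): β-rule — branch into ¬q  //  p.
          branch 1.1.1 (add ¬q):
            (q → (((¬q ↔ q) ∧ p) ∨ q)): β-rule — branch into ¬q  //  (((¬q ↔ q) ∧ p) ∨ q).
              branch 1.1.1.1 (add ¬q):
                ○ open, literals {q=false, r=true}.
              branch 1.1.1.2 (add (((¬q ↔ q) ∧ p) ∨ q)):
                (((¬q ↔ q) ∧ p) ∨ q): β-rule — branch into ((¬q ↔ q) ∧ p)  //  q.
                  branch 1.1.1.2.1 (add ((¬q ↔ q) ∧ p)):
                    ((¬q ↔ q) ∧ p): α-rule — add (¬q ↔ q), p.
                    (¬q ↔ q): β-rule — branch into ¬q, q  //  ¬¬q, ¬q.
                      branch 1.1.1.2.1.1 (add ¬q, q):
                        × closes — contains both q and ¬q.
                      branch 1.1.1.2.1.2 (add ¬¬q, ¬q):
                        × closes — contains both q and ¬q.
                  branch 1.1.1.2.2 (add q):
                    × closes — contains both q and ¬q.
          branch 1.1.2 (add p):
            (q → (((¬q ↔ q) ∧ p) ∨ q)): β-rule — branch into ¬q  //  (((¬q ↔ q) ∧ p) ∨ q).
              branch 1.1.2.1 (add ¬q):
                ○ open, literals {p=true, q=false, r=true}.
              branch 1.1.2.2 (add (((¬q ↔ q) ∧ p) ∨ q)):
                (((¬q ↔ q) ∧ p) ∨ q): β-rule — branch into ((¬q ↔ q) ∧ p)  //  q.
                  branch 1.1.2.2.1 (add ((¬q ↔ q) ∧ p)):
                    ((¬q ↔ q) ∧ p): α-rule — add (¬q ↔ q), p.
                    (¬q ↔ q): β-rule — branch into ¬q, q  //  ¬¬q, ¬q.
                      branch 1.1.2.2.1.1 (add ¬q, q):
                        × closes — contains both q and ¬q.
                      branch 1.1.2.2.1.2 (add ¬¬q, ¬q):
                        × closes — contains both q and ¬q.
                  branch 1.1.2.2.2 (add q):
                    ○ open, literals {p=true, q=true, r=true}.
      branch 1.2 (add ¬q):
        (q → p): β-rule — branch into ¬q  //  p.
          branch 1.2.1 (add ¬q):
            ○ open, literals {q=false, r=true}.
          branch 1.2.2 (add p):
            ○ open, literals {p=true, q=false, r=true}.
  branch 2 (add ¬(q → p), ¬r):
    ¬(q → p): α-rule — add q, ¬p.
    ((q → (((¬q ↔ q) ∧ p) ∨ q)) ∨ ¬q): β-rule — branch into (q → (((¬q ↔ q) ∧ p) ∨ q))  //  ¬q.
      branch 2.1 (add (q → (((¬q ↔ q) ∧ p) ∨ q))):
        (q → (((¬q ↔ q) ∧ p) ∨ q)): β-rule — branch into ¬q  //  (((¬q ↔ q) ∧ p) ∨ q).
          branch 2.1.1 (add ¬q):
            × closes — contains both q and ¬q.
          branch 2.1.2 (add (((¬q ↔ q) ∧ p) ∨ q)):
            (((¬q ↔ q) ∧ p) ∨ q): β-rule — branch into ((¬q ↔ q) ∧ p)  //  q.
              branch 2.1.2.1 (add ((¬q ↔ q) ∧ p)):
                ((¬q ↔ q) ∧ p): α-rule — add (¬q ↔ q), p.
                × closes — contains both p and ¬p.
              branch 2.1.2.2 (add q):
                ○ open, literals {p=false, q=true, r=false}.
      branch 2.2 (add ¬q):
        × closes — contains both q and ¬q.
8 branches closed, 6 open.
Each open branch fixes some atoms; the unmentioned ones are free. Counting distinct full assignments: branch {q=false, r=true} (p) contributes 2 new; branch {p=true, q=false, r=true} (none free) contributes 0 new; branch {p=true, q=true, r=true} (none free) contributes 1 new; branch {q=false, r=true} (p) contributes 0 new; branch {p=true, q=false, r=true} (none free) contributes 0 new; branch {p=false, q=true, r=false} (none free) contributes 1 new. Total: 4.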